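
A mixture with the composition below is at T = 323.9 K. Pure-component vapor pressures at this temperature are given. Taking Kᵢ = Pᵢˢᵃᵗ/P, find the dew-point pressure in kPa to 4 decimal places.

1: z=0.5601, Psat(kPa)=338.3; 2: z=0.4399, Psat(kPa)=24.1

At the dew point ψ → 1, so Σzᵢ/Kᵢ = 1 with Kᵢ = Pᵢˢᵃᵗ/P ⇒ 1/P = Σzᵢ/Pᵢˢᵃᵗ.
1/P = 0.5601/338.3 + 0.4399/24.1 = 0.0199087 ⇒ P = 50.2292 kPa

Pdew = 50.2292 kPa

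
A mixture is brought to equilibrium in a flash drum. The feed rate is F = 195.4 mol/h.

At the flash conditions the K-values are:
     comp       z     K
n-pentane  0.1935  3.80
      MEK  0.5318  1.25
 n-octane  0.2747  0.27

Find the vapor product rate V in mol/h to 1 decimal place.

V = 106.0 mol/h

Rachford–Rice: g(ψ) = Σ zᵢ(Kᵢ−1)/(1+ψ(Kᵢ−1)) = 0.
Check two-phase: ΣzᵢKᵢ = 1.4742 > 1 and Σzᵢ/Kᵢ = 1.4938 > 1, so g(0) = 0.4742 > 0 and g(1) = -0.4938 < 0.
Newton–Raphson from ψ = 0.5:
  ψ = 0.5000: g = 0.02813, g' = -0.6527 → ψ = 0.5431
  ψ = 0.5431: g = -0.00026, g' = -0.6664 → ψ = 0.5427
Converged at ψ = 0.5427.
Then V = ψ·F = 0.5427·195.4 = 106.0 mol/h and L = F − V = 89.4 mol/h.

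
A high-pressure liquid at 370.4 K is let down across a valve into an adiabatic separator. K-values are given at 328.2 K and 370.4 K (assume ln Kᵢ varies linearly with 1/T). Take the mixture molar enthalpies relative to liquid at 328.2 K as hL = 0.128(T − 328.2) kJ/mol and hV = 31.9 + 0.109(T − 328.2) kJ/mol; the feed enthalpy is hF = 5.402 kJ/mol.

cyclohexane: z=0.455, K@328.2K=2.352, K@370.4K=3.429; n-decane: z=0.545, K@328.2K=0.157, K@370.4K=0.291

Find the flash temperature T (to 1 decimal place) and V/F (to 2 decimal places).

Adiabatic flash: solve Rachford–Rice at each trial T, then check hF = ψ·hV(T) + (1−ψ)·hL(T).
  T = 328.2 K: K = (2.352, 0.157), RR gives ψ = 0.137, H_out = 4.359 kJ/mol
  T = 370.4 K: K = (3.429, 0.291), RR gives ψ = 0.417, H_out = 18.381 kJ/mol
  T = 349.3 K: K = (2.872, 0.218), RR gives ψ = 0.291, H_out = 11.854 kJ/mol
  T = 338.8 K: K = (2.609, 0.186), RR gives ψ = 0.220, H_out = 8.335 kJ/mol
  T = 333.5 K: K = (2.479, 0.171), RR gives ψ = 0.180, H_out = 6.416 kJ/mol
  T = 330.9 K: K = (2.416, 0.164), RR gives ψ = 0.160, H_out = 5.427 kJ/mol
  T = 329.5 K: K = (2.383, 0.160), RR gives ψ = 0.148, H_out = 4.878 kJ/mol
Linear interpolation between T = 329.5 (H_out = 4.878) and T = 330.9 (H_out = 5.427) on hF = 5.402 gives T ≈ 330.8 K, at which ψ = 0.16.

T = 330.8 K, V/F = 0.16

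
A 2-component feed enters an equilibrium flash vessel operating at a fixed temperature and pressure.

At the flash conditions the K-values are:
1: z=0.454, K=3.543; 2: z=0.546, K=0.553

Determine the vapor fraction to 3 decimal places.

ψ = 0.801

Rachford–Rice: g(ψ) = Σ zᵢ(Kᵢ−1)/(1+ψ(Kᵢ−1)) = 0.
g(0) = ΣzᵢKᵢ − 1 = 0.910 and g(1) = 1 − Σzᵢ/Kᵢ = -0.115, so a root lies in (0, 1).
Iterate (Newton) starting at ψ = 0.59:
  ψ = 0.590: g = 0.1303, g' = -0.671 → ψ = 0.784
  ψ = 0.784: g = 0.0098, g' = -0.586 → ψ = 0.801
Converged at ψ = 0.801.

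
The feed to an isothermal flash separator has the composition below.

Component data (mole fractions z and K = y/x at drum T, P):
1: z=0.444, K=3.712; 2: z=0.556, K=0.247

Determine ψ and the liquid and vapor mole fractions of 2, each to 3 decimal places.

Let ψ = V/F and solve Σ zᵢ(Kᵢ−1)/(1+ψ(Kᵢ−1)) = 0.
g(0) = ΣzᵢKᵢ − 1 = 0.785 and g(1) = 1 − Σzᵢ/Kᵢ = -1.371, so a root lies in (0, 1).
Iterate (Newton) starting at ψ = 0.59:
  ψ = 0.590: g = -0.2903, g' = -1.504 → ψ = 0.397
  ψ = 0.397: g = -0.0173, g' = -1.399 → ψ = 0.385
Converged at ψ = 0.385.
Compositions from xᵢ = zᵢ/(1+ψ(Kᵢ−1)), yᵢ = Kᵢxᵢ:
  1: x = 0.217, y = 0.807
  2: x = 0.783, y = 0.193

ψ = 0.385, x_2 = 0.783, y_2 = 0.193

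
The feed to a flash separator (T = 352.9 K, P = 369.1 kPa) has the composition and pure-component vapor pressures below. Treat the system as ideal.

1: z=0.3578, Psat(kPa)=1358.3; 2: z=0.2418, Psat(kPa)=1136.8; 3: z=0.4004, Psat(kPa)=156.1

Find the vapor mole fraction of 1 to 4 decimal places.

y_1 = 0.3942

Raoult's law: Kᵢ = Pᵢˢᵃᵗ/P = Pᵢˢᵃᵗ/369.1.
  K_1 = 1358.3/369.1 = 3.680033, K_2 = 1136.8/369.1 = 3.079924, K_3 = 156.1/369.1 = 0.422921
Let ψ = V/F and solve Σ zᵢ(Kᵢ−1)/(1+ψ(Kᵢ−1)) = 0.
g(0) = ΣzᵢKᵢ − 1 = 1.2308 and g(1) = 1 − Σzᵢ/Kᵢ = -0.1225, so a root lies in (0, 1).
Newton iteration, ψ⁰ = 0.46:
  ψ = 0.4600: g = 0.37192, g' = -1.0358 → ψ = 0.8191
  ψ = 0.8191: g = 0.04797, g' = -0.8743 → ψ = 0.8739
  ψ = 0.8739: g = -0.00075, g' = -0.9045 → ψ = 0.8731
Converged at ψ = 0.8731.
Compositions from xᵢ = zᵢ/(1+ψ(Kᵢ−1)), yᵢ = Kᵢxᵢ:
  1: x = 0.1071, y = 0.3942
  2: x = 0.0859, y = 0.2645
  3: x = 0.8070, y = 0.3413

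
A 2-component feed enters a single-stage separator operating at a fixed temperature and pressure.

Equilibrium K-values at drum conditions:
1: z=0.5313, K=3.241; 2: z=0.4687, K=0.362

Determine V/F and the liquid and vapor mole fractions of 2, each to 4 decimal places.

V/F = 0.6236, x_2 = 0.7784, y_2 = 0.2818

Newton iteration, V/F⁰ = 0.5:
  V/F = 0.5000: g = 0.12239, g' = -1.0048 → V/F = 0.6218
  V/F = 0.6218: g = 0.00179, g' = -0.9900 → V/F = 0.6236
Converged at V/F = 0.6236.
Compositions from xᵢ = zᵢ/(1+V/F(Kᵢ−1)), yᵢ = Kᵢxᵢ:
  1: x = 0.2216, y = 0.7182
  2: x = 0.7784, y = 0.2818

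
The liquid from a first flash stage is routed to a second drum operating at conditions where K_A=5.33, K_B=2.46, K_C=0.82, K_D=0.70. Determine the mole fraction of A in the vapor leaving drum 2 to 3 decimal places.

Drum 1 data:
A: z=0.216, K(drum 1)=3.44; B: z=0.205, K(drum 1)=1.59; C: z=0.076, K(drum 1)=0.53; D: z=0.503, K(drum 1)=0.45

Drum 1:
Rachford–Rice: g(ψ₁) = Σ zᵢ(Kᵢ−1)/(1+ψ₁(Kᵢ−1)) = 0.
g(0) = ΣzᵢKᵢ − 1 = 0.336 and g(1) = 1 − Σzᵢ/Kᵢ = -0.453, so a root lies in (0, 1).
Iterate (Newton) starting at ψ₁ = 0.5:
  ψ₁ = 0.500: g = -0.0975, g' = -0.622 → ψ₁ = 0.343
  ψ₁ = 0.343: g = 0.0038, g' = -0.685 → ψ₁ = 0.349
Converged at ψ₁ = 0.349.
Drum-1 compositions:
  A: x = 0.117, y = 0.401
  B: x = 0.170, y = 0.270
  C: x = 0.091, y = 0.048
  D: x = 0.622, y = 0.280
Drum-2 feed = drum-1 liquid: z₂ = (0.1167, 0.1700, 0.0909, 0.6224).
Drum 2:
Newton iteration, ψ₂⁰ = 0.5:
  ψ₂ = 0.500: g = 0.0655, g' = -0.421 → ψ₂ = 0.656
  ψ₂ = 0.656: g = 0.0074, g' = -0.334 → ψ₂ = 0.678
Converged at ψ₂ = 0.678.
  A: x = 0.030, y = 0.158
  B: x = 0.085, y = 0.210
  C: x = 0.104, y = 0.085
  D: x = 0.781, y = 0.547

y_A (drum 2) = 0.158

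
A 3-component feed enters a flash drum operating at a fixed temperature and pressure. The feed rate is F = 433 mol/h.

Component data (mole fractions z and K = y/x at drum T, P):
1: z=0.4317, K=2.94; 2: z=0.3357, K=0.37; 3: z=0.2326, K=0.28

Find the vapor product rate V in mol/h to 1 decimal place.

Let β = V/F and solve Σ zᵢ(Kᵢ−1)/(1+β(Kᵢ−1)) = 0.
Check two-phase: ΣzᵢKᵢ = 1.4585 > 1 and Σzᵢ/Kᵢ = 1.8848 > 1, so g(0) = 0.4585 > 0 and g(1) = -0.8848 < 0.
Newton–Raphson from β = 0.35:
  β = 0.3500: g = 0.00360, g' = -1.0111 → β = 0.3536
Converged at β = 0.3536.
Then V = β·F = 0.3536·433 = 153.1 mol/h and L = F − V = 279.9 mol/h.

V = 153.1 mol/h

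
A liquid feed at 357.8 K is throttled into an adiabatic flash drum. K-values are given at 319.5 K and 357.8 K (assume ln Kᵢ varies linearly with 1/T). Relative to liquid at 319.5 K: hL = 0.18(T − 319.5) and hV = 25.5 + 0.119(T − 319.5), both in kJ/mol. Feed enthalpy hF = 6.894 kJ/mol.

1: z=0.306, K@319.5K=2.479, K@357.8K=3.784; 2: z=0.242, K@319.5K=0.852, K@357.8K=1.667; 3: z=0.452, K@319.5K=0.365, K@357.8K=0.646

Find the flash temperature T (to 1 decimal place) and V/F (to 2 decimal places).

Adiabatic flash: solve Rachford–Rice at each trial T, then check hF = ψ·hV(T) + (1−ψ)·hL(T).
  T = 319.5 K: K = (2.479, 0.852, 0.365), RR gives ψ = 0.175, H_out = 4.457 kJ/mol
  T = 357.8 K: K = (3.784, 1.667, 0.646), RR gives ψ = 1.000, H_out = 30.058 kJ/mol
  T = 338.6 K: K = (3.098, 1.214, 0.493), RR gives ψ = 0.602, H_out = 18.076 kJ/mol
  T = 329.1 K: K = (2.782, 1.023, 0.426), RR gives ψ = 0.379, H_out = 11.159 kJ/mol
  T = 324.3 K: K = (2.628, 0.935, 0.395), RR gives ψ = 0.275, H_out = 7.798 kJ/mol
  T = 321.9 K: K = (2.553, 0.893, 0.380), RR gives ψ = 0.225, H_out = 6.129 kJ/mol
Linear interpolation between T = 321.9 (H_out = 6.129) and T = 324.3 (H_out = 7.798) on hF = 6.894 gives T ≈ 323.0 K, at which ψ = 0.25.

T = 323.0 K, V/F = 0.25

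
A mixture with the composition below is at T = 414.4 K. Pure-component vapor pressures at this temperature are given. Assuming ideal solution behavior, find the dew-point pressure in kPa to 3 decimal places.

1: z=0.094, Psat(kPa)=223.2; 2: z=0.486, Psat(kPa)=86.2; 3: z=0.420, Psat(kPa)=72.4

At the dew point ψ → 1, so Σzᵢ/Kᵢ = 1 with Kᵢ = Pᵢˢᵃᵗ/P ⇒ 1/P = Σzᵢ/Pᵢˢᵃᵗ.
1/P = 0.094/223.2 + 0.486/86.2 + 0.420/72.4 = 0.011860 ⇒ P = 84.315 kPa

Pdew = 84.315 kPa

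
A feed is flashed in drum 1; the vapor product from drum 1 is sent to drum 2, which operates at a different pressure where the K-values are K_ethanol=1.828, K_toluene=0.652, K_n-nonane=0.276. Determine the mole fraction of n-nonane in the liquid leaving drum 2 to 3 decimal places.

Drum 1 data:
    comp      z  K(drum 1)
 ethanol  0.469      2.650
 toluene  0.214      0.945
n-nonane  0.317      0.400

x_n-nonane (drum 2) = 0.343

Drum 1:
Rachford–Rice: g(ψ₁) = Σ zᵢ(Kᵢ−1)/(1+ψ₁(Kᵢ−1)) = 0.
Check two-phase: ΣzᵢKᵢ = 1.572 > 1 and Σzᵢ/Kᵢ = 1.196 > 1, so g(0) = 0.572 > 0 and g(1) = -0.196 < 0.
Newton–Raphson from ψ₁ = 0.5:
  ψ₁ = 0.500: g = 0.1402, g' = -0.617 → ψ₁ = 0.727
  ψ₁ = 0.727: g = 0.0020, g' = -0.624 → ψ₁ = 0.731
Converged at ψ₁ = 0.731.
Drum-1 compositions:
  ethanol: x = 0.213, y = 0.564
  toluene: x = 0.223, y = 0.211
  n-nonane: x = 0.564, y = 0.226
Drum-2 feed = drum-1 vapor: z₂ = (0.5636, 0.2107, 0.2258).
Drum 2:
Let ψ₂ = V/F and solve Σ zᵢ(Kᵢ−1)/(1+ψ₂(Kᵢ−1)) = 0.
Feasibility: ΣzᵢKᵢ = 1.230, Σzᵢ/Kᵢ = 1.449 — both > 1, two phases present.
Newton–Raphson from ψ₂ = 0.4:
  ψ₂ = 0.400: g = 0.0353, g' = -0.487 → ψ₂ = 0.472
  ψ₂ = 0.472: g = -0.0007, g' = -0.510 → ψ₂ = 0.471
Converged at ψ₂ = 0.471.
  ethanol: x = 0.405, y = 0.741
  toluene: x = 0.252, y = 0.164
  n-nonane: x = 0.343, y = 0.095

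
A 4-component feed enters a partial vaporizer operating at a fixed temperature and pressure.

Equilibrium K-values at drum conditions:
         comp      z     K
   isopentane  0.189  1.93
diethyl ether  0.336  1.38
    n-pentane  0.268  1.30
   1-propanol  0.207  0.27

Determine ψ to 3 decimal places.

Rachford–Rice: g(ψ) = Σ zᵢ(Kᵢ−1)/(1+ψ(Kᵢ−1)) = 0.
Feasibility: ΣzᵢKᵢ = 1.233, Σzᵢ/Kᵢ = 1.314 — both > 1, two phases present.
Newton–Raphson from ψ = 0.55:
  ψ = 0.550: g = 0.0384, g' = -0.430 → ψ = 0.639
  ψ = 0.639: g = -0.0029, g' = -0.500 → ψ = 0.633
Converged at ψ = 0.633.

ψ = 0.633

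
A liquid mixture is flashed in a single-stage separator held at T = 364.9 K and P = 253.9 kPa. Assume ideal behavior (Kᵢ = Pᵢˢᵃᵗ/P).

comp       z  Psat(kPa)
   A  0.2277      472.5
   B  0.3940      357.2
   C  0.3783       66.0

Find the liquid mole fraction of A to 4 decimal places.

x_A = 0.1984

Raoult's law: Kᵢ = Pᵢˢᵃᵗ/P = Pᵢˢᵃᵗ/253.9.
  K_A = 472.5/253.9 = 1.860969, K_B = 357.2/253.9 = 1.406853, K_C = 66.0/253.9 = 0.259945
Rachford–Rice: g(ψ) = Σ zᵢ(Kᵢ−1)/(1+ψ(Kᵢ−1)) = 0.
Feasibility: ΣzᵢKᵢ = 1.0764, Σzᵢ/Kᵢ = 1.8577 — both > 1, two phases present.
Newton iteration, ψ⁰ = 0.5:
  ψ = 0.5000: g = -0.17416, g' = -0.6496 → ψ = 0.2319
  ψ = 0.2319: g = -0.02807, g' = -0.4737 → ψ = 0.1726
  ψ = 0.1726: g = -0.00052, g' = -0.4572 → ψ = 0.1715
Converged at ψ = 0.1715.
Compositions from xᵢ = zᵢ/(1+ψ(Kᵢ−1)), yᵢ = Kᵢxᵢ:
  A: x = 0.1984, y = 0.3692
  B: x = 0.3683, y = 0.5181
  C: x = 0.4333, y = 0.1126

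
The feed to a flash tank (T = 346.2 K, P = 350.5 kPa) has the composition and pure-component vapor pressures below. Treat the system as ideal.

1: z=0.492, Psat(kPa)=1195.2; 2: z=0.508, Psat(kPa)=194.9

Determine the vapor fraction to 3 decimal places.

ψ = 0.897

Raoult's law: Kᵢ = Pᵢˢᵃᵗ/P = Pᵢˢᵃᵗ/350.5.
  K_1 = 1195.2/350.5 = 3.40999, K_2 = 194.9/350.5 = 0.55606
Material balance + equilibrium reduce to Σ zᵢ(Kᵢ−1)/(1+ψ(Kᵢ−1)) = 0.
g(0) = ΣzᵢKᵢ − 1 = 0.960 and g(1) = 1 − Σzᵢ/Kᵢ = -0.058, so a root lies in (0, 1).
Iterate (Newton) starting at ψ = 0.5:
  ψ = 0.500: g = 0.2479, g' = -0.753 → ψ = 0.829
  ψ = 0.829: g = 0.0386, g' = -0.569 → ψ = 0.897
Converged at ψ = 0.897.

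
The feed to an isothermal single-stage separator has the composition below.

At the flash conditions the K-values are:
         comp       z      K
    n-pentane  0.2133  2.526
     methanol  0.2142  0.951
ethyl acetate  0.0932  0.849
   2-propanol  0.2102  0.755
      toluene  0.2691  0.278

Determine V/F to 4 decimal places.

V/F = 0.0917

Material balance + equilibrium reduce to Σ zᵢ(Kᵢ−1)/(1+V/F(Kᵢ−1)) = 0.
Feasibility: ΣzᵢKᵢ = 1.0551, Σzᵢ/Kᵢ = 1.6659 — both > 1, two phases present.
Newton–Raphson from V/F = 0.54:
  V/F = 0.5400: g = -0.22545, g' = -0.5460 → V/F = 0.1270
  V/F = 0.1270: g = -0.01934, g' = -0.5347 → V/F = 0.0909
  V/F = 0.0909: g = 0.00043, g' = -0.5597 → V/F = 0.0917
Converged at V/F = 0.0917.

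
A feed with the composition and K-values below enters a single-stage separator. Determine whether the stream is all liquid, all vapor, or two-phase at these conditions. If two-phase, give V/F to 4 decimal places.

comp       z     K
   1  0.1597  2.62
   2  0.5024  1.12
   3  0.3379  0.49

two-phase, V/F = 0.3934

ΣzᵢKᵢ = 1.1467; Σzᵢ/Kᵢ = 1.1991.
Both exceed 1, so a two-phase solution exists.
Material balance + equilibrium reduce to Σ zᵢ(Kᵢ−1)/(1+ψ(Kᵢ−1)) = 0.
Iterate (Newton) starting at ψ = 0.36:
  ψ = 0.3600: g = 0.01012, g' = -0.3057 → ψ = 0.3931
  ψ = 0.3931: g = 0.00009, g' = -0.3005 → ψ = 0.3934
Converged at ψ = 0.3934.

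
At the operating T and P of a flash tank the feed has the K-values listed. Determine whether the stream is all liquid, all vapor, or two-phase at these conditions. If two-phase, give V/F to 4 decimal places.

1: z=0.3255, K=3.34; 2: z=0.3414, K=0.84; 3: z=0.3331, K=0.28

two-phase, V/F = 0.3979

ΣzᵢKᵢ = 1.4672; Σzᵢ/Kᵢ = 1.6935.
Both exceed 1, so a two-phase solution exists.
Rachford–Rice: g(ψ) = Σ zᵢ(Kᵢ−1)/(1+ψ(Kᵢ−1)) = 0.
Newton iteration, ψ⁰ = 0.5:
  ψ = 0.5000: g = -0.08311, g' = -0.8104 → ψ = 0.3974
  ψ = 0.3974: g = 0.00034, g' = -0.8273 → ψ = 0.3979
Converged at ψ = 0.3979.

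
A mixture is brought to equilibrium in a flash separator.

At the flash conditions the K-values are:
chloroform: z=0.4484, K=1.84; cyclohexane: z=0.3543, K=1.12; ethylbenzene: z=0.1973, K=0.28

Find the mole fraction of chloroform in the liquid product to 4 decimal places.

x_chloroform = 0.2852

Rachford–Rice: g(ψ) = Σ zᵢ(Kᵢ−1)/(1+ψ(Kᵢ−1)) = 0.
g(0) = ΣzᵢKᵢ − 1 = 0.2771 and g(1) = 1 − Σzᵢ/Kᵢ = -0.2647, so a root lies in (0, 1).
Newton iteration, ψ⁰ = 0.65:
  ψ = 0.6500: g = 0.01605, g' = -0.4981 → ψ = 0.6822
  ψ = 0.6822: g = -0.00046, g' = -0.5273 → ψ = 0.6814
Converged at ψ = 0.6814.
Compositions from xᵢ = zᵢ/(1+ψ(Kᵢ−1)), yᵢ = Kᵢxᵢ:
  chloroform: x = 0.2852, y = 0.5247
  cyclohexane: x = 0.3275, y = 0.3668
  ethylbenzene: x = 0.3873, y = 0.1084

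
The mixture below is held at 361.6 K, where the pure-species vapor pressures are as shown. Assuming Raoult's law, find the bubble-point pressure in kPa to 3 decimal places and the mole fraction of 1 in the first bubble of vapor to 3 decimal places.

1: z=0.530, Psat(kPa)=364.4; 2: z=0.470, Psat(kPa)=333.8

Pbub = 350.018 kPa, y_1 = 0.552

At the bubble point ψ → 0, so ΣzᵢKᵢ = 1 with Kᵢ = Pᵢˢᵃᵗ/P ⇒ P = ΣzᵢPᵢˢᵃᵗ.
P = 0.530·364.4 + 0.470·333.8 = 350.018 kPa
yᵢ = zᵢPᵢˢᵃᵗ/P ⇒ y_1 = 0.530·364.4/350.018 = 0.552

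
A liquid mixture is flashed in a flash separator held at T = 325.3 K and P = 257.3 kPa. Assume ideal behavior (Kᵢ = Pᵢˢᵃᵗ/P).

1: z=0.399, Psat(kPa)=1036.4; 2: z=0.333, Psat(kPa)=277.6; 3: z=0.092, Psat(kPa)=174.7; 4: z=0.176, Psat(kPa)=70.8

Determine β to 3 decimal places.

β = 0.839

Raoult's law: Kᵢ = Pᵢˢᵃᵗ/P = Pᵢˢᵃᵗ/257.3.
  K_1 = 1036.4/257.3 = 4.02798, K_2 = 277.6/257.3 = 1.07890, K_3 = 174.7/257.3 = 0.67897, K_4 = 70.8/257.3 = 0.27517
Material balance + equilibrium reduce to Σ zᵢ(Kᵢ−1)/(1+β(Kᵢ−1)) = 0.
g(0) = ΣzᵢKᵢ − 1 = 1.077 and g(1) = 1 − Σzᵢ/Kᵢ = -0.183, so a root lies in (0, 1).
Iterate (Newton) starting at β = 0.54:
  β = 0.540: g = 0.2383, g' = -0.792 → β = 0.841
  β = 0.841: g = -0.0018, g' = -0.917 → β = 0.839
Converged at β = 0.839.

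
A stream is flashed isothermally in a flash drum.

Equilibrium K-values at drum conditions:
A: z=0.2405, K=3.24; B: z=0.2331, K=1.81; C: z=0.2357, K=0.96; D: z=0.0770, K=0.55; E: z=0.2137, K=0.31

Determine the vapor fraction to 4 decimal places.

ψ = 0.6767

Rachford–Rice: g(ψ) = Σ zᵢ(Kᵢ−1)/(1+ψ(Kᵢ−1)) = 0.
Feasibility: ΣzᵢKᵢ = 1.5360, Σzᵢ/Kᵢ = 1.2779 — both > 1, two phases present.
Newton iteration, ψ⁰ = 0.5:
  ψ = 0.5000: g = 0.10905, g' = -0.6095 → ψ = 0.6789
  ψ = 0.6789: g = -0.00146, g' = -0.6464 → ψ = 0.6767
Converged at ψ = 0.6767.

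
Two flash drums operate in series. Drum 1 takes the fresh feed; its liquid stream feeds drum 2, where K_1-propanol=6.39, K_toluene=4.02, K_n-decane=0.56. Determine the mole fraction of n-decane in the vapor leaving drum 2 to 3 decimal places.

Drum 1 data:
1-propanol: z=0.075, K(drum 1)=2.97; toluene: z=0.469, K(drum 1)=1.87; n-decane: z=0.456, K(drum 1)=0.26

y_n-decane (drum 2) = 0.492

Drum 1:
Iterate (Newton) starting at ψ₁ = 0.5:
  ψ₁ = 0.500: g = -0.1768, g' = -0.875 → ψ₁ = 0.298
  ψ₁ = 0.298: g = -0.0158, g' = -0.750 → ψ₁ = 0.277
Converged at ψ₁ = 0.277.
Drum-1 compositions:
  1-propanol: x = 0.049, y = 0.144
  toluene: x = 0.378, y = 0.707
  n-decane: x = 0.574, y = 0.149
Drum-2 feed = drum-1 liquid: z₂ = (0.0485, 0.3779, 0.5735).
Drum 2:
Newton–Raphson from ψ₂ = 0.5:
  ψ₂ = 0.500: g = 0.2020, g' = -0.833 → ψ₂ = 0.743
  ψ₂ = 0.743: g = 0.0295, g' = -0.629 → ψ₂ = 0.789
  ψ₂ = 0.789: g = 0.0004, g' = -0.613 → ψ₂ = 0.790
Converged at ψ₂ = 0.790.
  1-propanol: x = 0.009, y = 0.059
  toluene: x = 0.112, y = 0.449
  n-decane: x = 0.879, y = 0.492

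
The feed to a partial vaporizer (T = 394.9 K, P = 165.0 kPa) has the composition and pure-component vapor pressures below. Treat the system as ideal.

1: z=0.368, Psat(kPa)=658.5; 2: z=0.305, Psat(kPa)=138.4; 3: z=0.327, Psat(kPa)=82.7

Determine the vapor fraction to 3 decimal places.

Raoult's law: Kᵢ = Pᵢˢᵃᵗ/P = Pᵢˢᵃᵗ/165.0.
  K_1 = 658.5/165.0 = 3.99091, K_2 = 138.4/165.0 = 0.83879, K_3 = 82.7/165.0 = 0.50121
Material balance + equilibrium reduce to Σ zᵢ(Kᵢ−1)/(1+ψ(Kᵢ−1)) = 0.
Feasibility: ΣzᵢKᵢ = 1.888, Σzᵢ/Kᵢ = 1.108 — both > 1, two phases present.
Newton–Raphson from ψ = 0.5:
  ψ = 0.500: g = 0.1703, g' = -0.682 → ψ = 0.750
  ψ = 0.750: g = 0.0231, g' = -0.531 → ψ = 0.793
Converged at ψ = 0.793.

ψ = 0.793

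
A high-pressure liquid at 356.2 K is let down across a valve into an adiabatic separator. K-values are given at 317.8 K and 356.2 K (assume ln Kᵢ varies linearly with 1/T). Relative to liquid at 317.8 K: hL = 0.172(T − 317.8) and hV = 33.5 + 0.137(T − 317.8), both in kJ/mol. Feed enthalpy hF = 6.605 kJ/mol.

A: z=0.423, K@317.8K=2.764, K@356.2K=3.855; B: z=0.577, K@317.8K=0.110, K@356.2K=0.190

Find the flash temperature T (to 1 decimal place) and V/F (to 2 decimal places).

T = 322.4 K, V/F = 0.17

Adiabatic flash: solve Rachford–Rice at each trial T, then check hF = ψ·hV(T) + (1−ψ)·hL(T).
  T = 317.8 K: K = (2.764, 0.110), RR gives ψ = 0.148, H_out = 4.964 kJ/mol
  T = 356.2 K: K = (3.855, 0.190), RR gives ψ = 0.320, H_out = 16.899 kJ/mol
  T = 337.0 K: K = (3.295, 0.147), RR gives ψ = 0.244, H_out = 11.326 kJ/mol
  T = 327.4 K: K = (3.026, 0.128), RR gives ψ = 0.200, H_out = 8.286 kJ/mol
  T = 322.6 K: K = (2.894, 0.119), RR gives ψ = 0.175, H_out = 6.667 kJ/mol
  T = 320.2 K: K = (2.829, 0.114), RR gives ψ = 0.162, H_out = 5.827 kJ/mol
Linear interpolation between T = 320.2 (H_out = 5.827) and T = 322.6 (H_out = 6.667) on hF = 6.605 gives T ≈ 322.4 K, at which ψ = 0.17.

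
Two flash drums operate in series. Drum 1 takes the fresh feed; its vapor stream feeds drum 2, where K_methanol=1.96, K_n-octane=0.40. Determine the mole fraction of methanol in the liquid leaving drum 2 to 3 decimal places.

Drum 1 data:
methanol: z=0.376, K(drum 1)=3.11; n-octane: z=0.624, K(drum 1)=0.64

x_methanol (drum 2) = 0.385

Drum 1:
Binary case is linear: z₁(K₁−1)(1+ψ₁(K₂−1)) + z₂(K₂−1)(1+ψ₁(K₁−1)) = 0
⇒ ψ₁ = [z₁(K₁−1)+z₂(K₂−1)] / [−(K₁−1)(K₂−1)] = 0.5687/0.7596 = 0.749
Drum-1 compositions:
  methanol: x = 0.146, y = 0.453
  n-octane: x = 0.854, y = 0.547
Drum-2 feed = drum-1 vapor: z₂ = (0.4533, 0.5467).
Drum 2:
Let ψ₂ = V/F and solve Σ zᵢ(Kᵢ−1)/(1+ψ₂(Kᵢ−1)) = 0.
g(0) = ΣzᵢKᵢ − 1 = 0.107 and g(1) = 1 − Σzᵢ/Kᵢ = -0.598, so a root lies in (0, 1).
Newton–Raphson from ψ₂ = 0.47:
  ψ₂ = 0.470: g = -0.1570, g' = -0.580 → ψ₂ = 0.199
  ψ₂ = 0.199: g = -0.0074, g' = -0.548 → ψ₂ = 0.186
Converged at ψ₂ = 0.186.
  methanol: x = 0.385, y = 0.754
  n-octane: x = 0.615, y = 0.246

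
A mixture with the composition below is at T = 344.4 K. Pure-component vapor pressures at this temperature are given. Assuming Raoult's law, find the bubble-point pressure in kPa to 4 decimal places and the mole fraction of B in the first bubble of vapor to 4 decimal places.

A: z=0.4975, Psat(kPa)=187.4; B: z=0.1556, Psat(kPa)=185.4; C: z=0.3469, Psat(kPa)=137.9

At the bubble point ψ → 0, so ΣzᵢKᵢ = 1 with Kᵢ = Pᵢˢᵃᵗ/P ⇒ P = ΣzᵢPᵢˢᵃᵗ.
P = 0.4975·187.4 + 0.1556·185.4 + 0.3469·137.9 = 169.9172 kPa
yᵢ = zᵢPᵢˢᵃᵗ/P ⇒ y_B = 0.1556·185.4/169.9172 = 0.1698

Pbub = 169.9172 kPa, y_B = 0.1698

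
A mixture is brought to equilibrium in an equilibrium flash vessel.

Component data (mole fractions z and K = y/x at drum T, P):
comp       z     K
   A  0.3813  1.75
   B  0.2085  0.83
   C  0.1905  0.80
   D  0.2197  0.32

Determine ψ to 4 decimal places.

ψ = 0.1980

Material balance + equilibrium reduce to Σ zᵢ(Kᵢ−1)/(1+ψ(Kᵢ−1)) = 0.
Feasibility: ΣzᵢKᵢ = 1.0630, Σzᵢ/Kᵢ = 1.3938 — both > 1, two phases present.
Iterate (Newton) starting at ψ = 0.39:
  ψ = 0.3900: g = -0.06134, g' = -0.3324 → ψ = 0.2055
  ψ = 0.2055: g = -0.00233, g' = -0.3131 → ψ = 0.1980
Converged at ψ = 0.1980.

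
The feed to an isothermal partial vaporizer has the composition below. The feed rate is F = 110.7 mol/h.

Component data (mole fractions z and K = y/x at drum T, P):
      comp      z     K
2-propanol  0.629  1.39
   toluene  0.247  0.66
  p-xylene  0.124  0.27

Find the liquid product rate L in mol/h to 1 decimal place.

Newton–Raphson from β = 0.5:
  β = 0.500: g = -0.0385, g' = -0.272 → β = 0.359
  β = 0.359: g = -0.0031, g' = -0.232 → β = 0.345
Converged at β = 0.345.
Then V = β·F = 0.3454·110.7 = 38.2 mol/h and L = F − V = 72.5 mol/h.

L = 72.5 mol/h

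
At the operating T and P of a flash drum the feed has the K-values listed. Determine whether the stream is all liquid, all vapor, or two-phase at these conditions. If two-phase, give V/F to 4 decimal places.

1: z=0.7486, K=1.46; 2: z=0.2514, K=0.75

ΣzᵢKᵢ = 1.2815; Σzᵢ/Kᵢ = 0.8479.
Since Σzᵢ/Kᵢ < 1 the mixture is above its dew point — single vapor phase.

all vapor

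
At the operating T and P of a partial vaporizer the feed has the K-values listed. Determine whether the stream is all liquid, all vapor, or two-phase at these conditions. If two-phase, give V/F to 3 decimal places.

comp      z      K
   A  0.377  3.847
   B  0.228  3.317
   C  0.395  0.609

all vapor

ΣzᵢKᵢ = 2.447; Σzᵢ/Kᵢ = 0.815.
Since Σzᵢ/Kᵢ < 1 the mixture is above its dew point — single vapor phase.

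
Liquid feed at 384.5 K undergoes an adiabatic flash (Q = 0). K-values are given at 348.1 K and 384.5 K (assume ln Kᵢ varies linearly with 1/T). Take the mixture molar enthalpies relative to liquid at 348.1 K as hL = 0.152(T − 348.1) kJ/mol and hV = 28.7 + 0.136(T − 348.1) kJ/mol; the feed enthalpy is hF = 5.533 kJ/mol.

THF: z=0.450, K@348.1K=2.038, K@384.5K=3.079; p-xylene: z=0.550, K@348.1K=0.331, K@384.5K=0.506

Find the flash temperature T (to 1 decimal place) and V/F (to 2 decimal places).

T = 350.4 K, V/F = 0.18

Adiabatic flash: solve Rachford–Rice at each trial T, then check hF = ψ·hV(T) + (1−ψ)·hL(T).
  T = 348.1 K: K = (2.038, 0.331), RR gives ψ = 0.143, H_out = 4.098 kJ/mol
  T = 384.5 K: K = (3.079, 0.506), RR gives ψ = 0.646, H_out = 23.707 kJ/mol
  T = 366.3 K: K = (2.531, 0.414), RR gives ψ = 0.408, H_out = 14.360 kJ/mol
  T = 357.2 K: K = (2.277, 0.371), RR gives ψ = 0.285, H_out = 9.518 kJ/mol
  T = 352.6 K: K = (2.155, 0.350), RR gives ψ = 0.216, H_out = 6.881 kJ/mol
  T = 350.4 K: K = (2.097, 0.341), RR gives ψ = 0.181, H_out = 5.550 kJ/mol
Linear interpolation between T = 348.1 (H_out = 4.098) and T = 350.4 (H_out = 5.550) on hF = 5.533 gives T ≈ 350.4 K, at which ψ = 0.18.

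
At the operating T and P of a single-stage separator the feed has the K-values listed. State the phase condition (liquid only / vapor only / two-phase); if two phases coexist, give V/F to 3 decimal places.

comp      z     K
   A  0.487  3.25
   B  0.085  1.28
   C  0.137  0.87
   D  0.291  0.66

vapor only

ΣzᵢKᵢ = 2.003; Σzᵢ/Kᵢ = 0.815.
Since Σzᵢ/Kᵢ < 1 the mixture is above its dew point — single vapor phase.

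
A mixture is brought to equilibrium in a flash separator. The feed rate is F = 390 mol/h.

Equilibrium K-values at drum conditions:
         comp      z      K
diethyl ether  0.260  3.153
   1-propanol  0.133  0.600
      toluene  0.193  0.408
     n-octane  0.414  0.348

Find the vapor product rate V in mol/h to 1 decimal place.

Newton iteration, ψ⁰ = 0.5:
  ψ = 0.500: g = -0.3597, g' = -0.837 → ψ = 0.070
  ψ = 0.070: g = 0.0296, g' = -1.199 → ψ = 0.095
  ψ = 0.095: g = 0.0009, g' = -1.130 → ψ = 0.096
Converged at ψ = 0.096.
Then V = ψ·F = 0.0955·390 = 37.3 mol/h and L = F − V = 352.7 mol/h.

V = 37.3 mol/h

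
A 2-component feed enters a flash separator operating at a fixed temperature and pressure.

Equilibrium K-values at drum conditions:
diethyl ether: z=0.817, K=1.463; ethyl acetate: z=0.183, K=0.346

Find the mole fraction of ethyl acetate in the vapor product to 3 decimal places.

Rachford–Rice: g(ψ) = Σ zᵢ(Kᵢ−1)/(1+ψ(Kᵢ−1)) = 0.
g(0) = ΣzᵢKᵢ − 1 = 0.259 and g(1) = 1 − Σzᵢ/Kᵢ = -0.087, so a root lies in (0, 1).
Newton–Raphson from ψ = 0.46:
  ψ = 0.460: g = 0.1407, g' = -0.279 → ψ = 0.964
  ψ = 0.964: g = -0.0623, g' = -0.657 → ψ = 0.869
  ψ = 0.869: g = -0.0076, g' = -0.509 → ψ = 0.854
Converged at ψ = 0.854.
Compositions from xᵢ = zᵢ/(1+ψ(Kᵢ−1)), yᵢ = Kᵢxᵢ:
  diethyl ether: x = 0.585, y = 0.857
  ethyl acetate: x = 0.415, y = 0.143

y_ethyl acetate = 0.143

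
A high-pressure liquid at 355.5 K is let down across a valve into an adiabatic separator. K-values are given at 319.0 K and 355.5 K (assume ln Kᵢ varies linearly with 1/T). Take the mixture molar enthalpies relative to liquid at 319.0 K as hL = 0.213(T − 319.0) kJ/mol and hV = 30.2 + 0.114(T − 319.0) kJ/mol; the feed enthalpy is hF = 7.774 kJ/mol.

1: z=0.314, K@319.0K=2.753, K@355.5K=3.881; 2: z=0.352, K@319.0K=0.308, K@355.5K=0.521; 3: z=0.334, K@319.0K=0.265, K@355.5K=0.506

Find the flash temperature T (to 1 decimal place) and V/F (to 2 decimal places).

Adiabatic flash: solve Rachford–Rice at each trial T, then check hF = ψ·hV(T) + (1−ψ)·hL(T).
  T = 319.0 K: K = (2.753, 0.308, 0.265), RR gives ψ = 0.049, H_out = 1.482 kJ/mol
  T = 355.5 K: K = (3.881, 0.521, 0.506), RR gives ψ = 0.408, H_out = 18.610 kJ/mol
  T = 337.2 K: K = (3.298, 0.406, 0.372), RR gives ψ = 0.216, H_out = 10.005 kJ/mol
  T = 328.1 K: K = (3.021, 0.355, 0.316), RR gives ψ = 0.133, H_out = 5.841 kJ/mol
  T = 332.6 K: K = (3.156, 0.380, 0.343), RR gives ψ = 0.174, H_out = 7.912 kJ/mol
  T = 330.4 K: K = (3.090, 0.368, 0.329), RR gives ψ = 0.154, H_out = 6.904 kJ/mol
Linear interpolation between T = 330.4 (H_out = 6.904) and T = 332.6 (H_out = 7.912) on hF = 7.774 gives T ≈ 332.3 K, at which ψ = 0.17.

T = 332.3 K, V/F = 0.17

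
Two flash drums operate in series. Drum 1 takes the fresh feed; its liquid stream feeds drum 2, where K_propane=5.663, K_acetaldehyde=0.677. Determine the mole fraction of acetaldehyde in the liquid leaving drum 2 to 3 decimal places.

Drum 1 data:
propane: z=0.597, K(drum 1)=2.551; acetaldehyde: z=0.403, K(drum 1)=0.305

Drum 1:
Let ψ₁ = V/F and solve Σ zᵢ(Kᵢ−1)/(1+ψ₁(Kᵢ−1)) = 0.
Check two-phase: ΣzᵢKᵢ = 1.646 > 1 and Σzᵢ/Kᵢ = 1.555 > 1, so g(0) = 0.646 > 0 and g(1) = -0.555 < 0.
Binary case is linear: z₁(K₁−1)(1+ψ₁(K₂−1)) + z₂(K₂−1)(1+ψ₁(K₁−1)) = 0
⇒ ψ₁ = [z₁(K₁−1)+z₂(K₂−1)] / [−(K₁−1)(K₂−1)] = 0.6459/1.0779 = 0.599
Drum-1 compositions:
  propane: x = 0.309, y = 0.789
  acetaldehyde: x = 0.691, y = 0.211
Drum-2 feed = drum-1 liquid: z₂ = (0.3094, 0.6906).
Drum 2:
Binary case is linear: z₁(K₁−1)(1+ψ₂(K₂−1)) + z₂(K₂−1)(1+ψ₂(K₁−1)) = 0
⇒ ψ₂ = [z₁(K₁−1)+z₂(K₂−1)] / [−(K₁−1)(K₂−1)] = 1.2199/1.5061 = 0.810
  propane: x = 0.065, y = 0.367
  acetaldehyde: x = 0.935, y = 0.633

x_acetaldehyde (drum 2) = 0.935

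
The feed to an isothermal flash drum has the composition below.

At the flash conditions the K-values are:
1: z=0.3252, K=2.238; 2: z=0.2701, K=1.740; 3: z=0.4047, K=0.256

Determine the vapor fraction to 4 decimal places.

ψ = 0.3932

Let ψ = V/F and solve Σ zᵢ(Kᵢ−1)/(1+ψ(Kᵢ−1)) = 0.
Feasibility: ΣzᵢKᵢ = 1.3014, Σzᵢ/Kᵢ = 1.8814 — both > 1, two phases present.
Newton–Raphson from ψ = 0.31:
  ψ = 0.3100: g = 0.06216, g' = -0.7366 → ψ = 0.3944
  ψ = 0.3944: g = -0.00090, g' = -0.7624 → ψ = 0.3932
Converged at ψ = 0.3932.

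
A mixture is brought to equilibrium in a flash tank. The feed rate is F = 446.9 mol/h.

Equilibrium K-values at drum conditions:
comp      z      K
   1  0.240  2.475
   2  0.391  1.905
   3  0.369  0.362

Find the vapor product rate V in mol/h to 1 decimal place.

V = 291.3 mol/h

Let β = V/F and solve Σ zᵢ(Kᵢ−1)/(1+β(Kᵢ−1)) = 0.
Check two-phase: ΣzᵢKᵢ = 1.472 > 1 and Σzᵢ/Kᵢ = 1.322 > 1, so g(0) = 0.472 > 0 and g(1) = -0.322 < 0.
Newton iteration, β⁰ = 0.5:
  β = 0.500: g = 0.1017, g' = -0.649 → β = 0.657
  β = 0.657: g = -0.0034, g' = -0.706 → β = 0.652
Converged at β = 0.652.
Then V = β·F = 0.6518·446.9 = 291.3 mol/h and L = F − V = 155.6 mol/h.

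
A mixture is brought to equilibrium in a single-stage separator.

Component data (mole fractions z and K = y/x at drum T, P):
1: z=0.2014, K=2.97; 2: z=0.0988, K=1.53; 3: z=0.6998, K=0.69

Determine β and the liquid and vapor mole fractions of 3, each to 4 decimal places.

β = 0.4515, x_3 = 0.8137, y_3 = 0.5614

Material balance + equilibrium reduce to Σ zᵢ(Kᵢ−1)/(1+β(Kᵢ−1)) = 0.
g(0) = ΣzᵢKᵢ − 1 = 0.2322 and g(1) = 1 − Σzᵢ/Kᵢ = -0.1466, so a root lies in (0, 1).
Newton–Raphson from β = 0.55:
  β = 0.5500: g = -0.03055, g' = -0.2944 → β = 0.4462
  β = 0.4462: g = 0.00173, g' = -0.3301 → β = 0.4515
Converged at β = 0.4515.
Compositions from xᵢ = zᵢ/(1+β(Kᵢ−1)), yᵢ = Kᵢxᵢ:
  1: x = 0.1066, y = 0.3166
  2: x = 0.0797, y = 0.1220
  3: x = 0.8137, y = 0.5614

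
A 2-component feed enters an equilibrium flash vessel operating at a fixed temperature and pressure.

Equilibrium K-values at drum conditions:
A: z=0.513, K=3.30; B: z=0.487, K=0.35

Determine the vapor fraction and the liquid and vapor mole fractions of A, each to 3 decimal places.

Rachford–Rice: g(ψ) = Σ zᵢ(Kᵢ−1)/(1+ψ(Kᵢ−1)) = 0.
Check two-phase: ΣzᵢKᵢ = 1.863 > 1 and Σzᵢ/Kᵢ = 1.547 > 1, so g(0) = 0.863 > 0 and g(1) = -0.547 < 0.
Binary case is linear: z₁(K₁−1)(1+ψ(K₂−1)) + z₂(K₂−1)(1+ψ(K₁−1)) = 0
⇒ ψ = [z₁(K₁−1)+z₂(K₂−1)] / [−(K₁−1)(K₂−1)] = 0.8633/1.4950 = 0.577
Compositions from xᵢ = zᵢ/(1+ψ(Kᵢ−1)), yᵢ = Kᵢxᵢ:
  A: x = 0.220, y = 0.727
  B: x = 0.780, y = 0.273

ψ = 0.577, x_A = 0.220, y_A = 0.727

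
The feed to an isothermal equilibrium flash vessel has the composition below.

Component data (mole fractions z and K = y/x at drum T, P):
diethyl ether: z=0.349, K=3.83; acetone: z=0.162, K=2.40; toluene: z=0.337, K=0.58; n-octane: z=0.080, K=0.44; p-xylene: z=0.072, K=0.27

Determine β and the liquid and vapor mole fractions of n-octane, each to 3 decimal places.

β = 0.786, x_n-octane = 0.143, y_n-octane = 0.063

Rachford–Rice: g(β) = Σ zᵢ(Kᵢ−1)/(1+β(Kᵢ−1)) = 0.
g(0) = ΣzᵢKᵢ − 1 = 0.976 and g(1) = 1 − Σzᵢ/Kᵢ = -0.188, so a root lies in (0, 1).
Iterate (Newton) starting at β = 0.62:
  β = 0.620: g = 0.1239, g' = -0.755 → β = 0.784
  β = 0.784: g = 0.0011, g' = -0.764 → β = 0.786
Converged at β = 0.786.
Compositions from xᵢ = zᵢ/(1+β(Kᵢ−1)), yᵢ = Kᵢxᵢ:
  diethyl ether: x = 0.108, y = 0.415
  acetone: x = 0.077, y = 0.185
  toluene: x = 0.503, y = 0.292
  n-octane: x = 0.143, y = 0.063
  p-xylene: x = 0.169, y = 0.046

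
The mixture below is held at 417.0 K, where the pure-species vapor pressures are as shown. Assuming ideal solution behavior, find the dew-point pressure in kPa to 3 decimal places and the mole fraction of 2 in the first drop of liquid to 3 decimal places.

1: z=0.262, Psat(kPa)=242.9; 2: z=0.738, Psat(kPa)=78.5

At the dew point ψ → 1, so Σzᵢ/Kᵢ = 1 with Kᵢ = Pᵢˢᵃᵗ/P ⇒ 1/P = Σzᵢ/Pᵢˢᵃᵗ.
1/P = 0.262/242.9 + 0.738/78.5 = 0.010480 ⇒ P = 95.421 kPa
xᵢ = zᵢP/Pᵢˢᵃᵗ ⇒ x_2 = 0.738·95.421/78.5 = 0.897

Pdew = 95.421 kPa, x_2 = 0.897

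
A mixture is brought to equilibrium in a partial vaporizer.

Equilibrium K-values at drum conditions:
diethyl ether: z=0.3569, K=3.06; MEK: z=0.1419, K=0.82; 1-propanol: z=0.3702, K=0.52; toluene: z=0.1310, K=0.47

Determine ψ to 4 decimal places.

Newton iteration, ψ⁰ = 0.5:
  ψ = 0.5000: g = 0.00583, g' = -0.5889 → ψ = 0.5099
Converged at ψ = 0.5099.

ψ = 0.5099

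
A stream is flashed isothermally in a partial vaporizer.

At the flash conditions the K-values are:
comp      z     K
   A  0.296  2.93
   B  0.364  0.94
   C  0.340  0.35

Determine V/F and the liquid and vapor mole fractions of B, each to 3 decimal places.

Rachford–Rice: g(V/F) = Σ zᵢ(Kᵢ−1)/(1+V/F(Kᵢ−1)) = 0.
g(0) = ΣzᵢKᵢ − 1 = 0.328 and g(1) = 1 − Σzᵢ/Kᵢ = -0.460, so a root lies in (0, 1).
Newton iteration, V/F⁰ = 0.34:
  V/F = 0.340: g = 0.0389, g' = -0.640 → V/F = 0.401
  V/F = 0.401: g = 0.0008, g' = -0.615 → V/F = 0.402
Converged at V/F = 0.402.
Compositions from xᵢ = zᵢ/(1+V/F(Kᵢ−1)), yᵢ = Kᵢxᵢ:
  A: x = 0.167, y = 0.488
  B: x = 0.373, y = 0.351
  C: x = 0.460, y = 0.161

V/F = 0.402, x_B = 0.373, y_B = 0.351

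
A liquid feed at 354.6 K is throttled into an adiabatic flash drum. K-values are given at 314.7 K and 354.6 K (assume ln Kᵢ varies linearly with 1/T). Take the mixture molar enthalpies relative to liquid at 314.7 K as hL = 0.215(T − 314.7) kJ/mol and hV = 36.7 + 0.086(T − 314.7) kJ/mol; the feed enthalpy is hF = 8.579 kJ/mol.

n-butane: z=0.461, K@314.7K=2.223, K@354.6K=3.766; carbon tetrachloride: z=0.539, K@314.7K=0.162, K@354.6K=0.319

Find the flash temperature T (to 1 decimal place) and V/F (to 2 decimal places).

Adiabatic flash: solve Rachford–Rice at each trial T, then check hF = ψ·hV(T) + (1−ψ)·hL(T).
  T = 314.7 K: K = (2.223, 0.162), RR gives ψ = 0.109, H_out = 4.015 kJ/mol
  T = 354.6 K: K = (3.766, 0.319), RR gives ψ = 0.482, H_out = 23.790 kJ/mol
  T = 334.6 K: K = (2.937, 0.232), RR gives ψ = 0.322, H_out = 15.264 kJ/mol
  T = 324.6 K: K = (2.564, 0.195), RR gives ψ = 0.228, H_out = 10.201 kJ/mol
  T = 319.6 K: K = (2.389, 0.178), RR gives ψ = 0.172, H_out = 7.273 kJ/mol
  T = 322.1 K: K = (2.476, 0.186), RR gives ψ = 0.201, H_out = 8.779 kJ/mol
  T = 320.9 K: K = (2.434, 0.182), RR gives ψ = 0.188, H_out = 8.067 kJ/mol
Linear interpolation between T = 320.9 (H_out = 8.067) and T = 322.1 (H_out = 8.779) on hF = 8.579 gives T ≈ 321.8 K, at which ψ = 0.20.

T = 321.8 K, V/F = 0.20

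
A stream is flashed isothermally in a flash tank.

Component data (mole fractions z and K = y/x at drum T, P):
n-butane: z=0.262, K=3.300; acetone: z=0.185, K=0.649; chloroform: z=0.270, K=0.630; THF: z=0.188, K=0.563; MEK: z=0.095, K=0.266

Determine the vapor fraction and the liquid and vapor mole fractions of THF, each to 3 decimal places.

ψ = 0.282, x_THF = 0.214, y_THF = 0.121

Material balance + equilibrium reduce to Σ zᵢ(Kᵢ−1)/(1+ψ(Kᵢ−1)) = 0.
Check two-phase: ΣzᵢKᵢ = 1.286 > 1 and Σzᵢ/Kᵢ = 1.484 > 1, so g(0) = 0.286 > 0 and g(1) = -0.484 < 0.
Newton iteration, ψ⁰ = 0.3:
  ψ = 0.300: g = -0.0124, g' = -0.692 → ψ = 0.282
Converged at ψ = 0.282.
Compositions from xᵢ = zᵢ/(1+ψ(Kᵢ−1)), yᵢ = Kᵢxᵢ:
  n-butane: x = 0.159, y = 0.524
  acetone: x = 0.205, y = 0.133
  chloroform: x = 0.302, y = 0.190
  THF: x = 0.214, y = 0.121
  MEK: x = 0.120, y = 0.032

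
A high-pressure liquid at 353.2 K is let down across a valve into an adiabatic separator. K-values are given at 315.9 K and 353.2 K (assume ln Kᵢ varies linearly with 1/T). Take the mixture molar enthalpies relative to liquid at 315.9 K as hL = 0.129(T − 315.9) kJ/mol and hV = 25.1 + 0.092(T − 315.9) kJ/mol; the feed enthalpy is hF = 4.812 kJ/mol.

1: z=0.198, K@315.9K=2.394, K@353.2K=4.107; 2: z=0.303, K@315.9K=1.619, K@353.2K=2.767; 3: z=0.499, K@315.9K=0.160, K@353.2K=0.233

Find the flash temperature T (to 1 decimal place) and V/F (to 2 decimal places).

T = 322.6 K, V/F = 0.16

Adiabatic flash: solve Rachford–Rice at each trial T, then check hF = ψ·hV(T) + (1−ψ)·hL(T).
  T = 315.9 K: K = (2.394, 1.619, 0.160), RR gives ψ = 0.053, H_out = 1.328 kJ/mol
  T = 353.2 K: K = (4.107, 2.767, 0.233), RR gives ψ = 0.427, H_out = 14.948 kJ/mol
  T = 334.5 K: K = (3.181, 2.147, 0.195), RR gives ψ = 0.291, H_out = 9.506 kJ/mol
  T = 325.2 K: K = (2.771, 1.872, 0.177), RR gives ψ = 0.192, H_out = 5.960 kJ/mol
  T = 320.5 K: K = (2.576, 1.741, 0.168), RR gives ψ = 0.128, H_out = 3.796 kJ/mol
  T = 322.9 K: K = (2.674, 1.807, 0.173), RR gives ψ = 0.163, H_out = 4.940 kJ/mol
Linear interpolation between T = 320.5 (H_out = 3.796) and T = 322.9 (H_out = 4.940) on hF = 4.812 gives T ≈ 322.6 K, at which ψ = 0.16.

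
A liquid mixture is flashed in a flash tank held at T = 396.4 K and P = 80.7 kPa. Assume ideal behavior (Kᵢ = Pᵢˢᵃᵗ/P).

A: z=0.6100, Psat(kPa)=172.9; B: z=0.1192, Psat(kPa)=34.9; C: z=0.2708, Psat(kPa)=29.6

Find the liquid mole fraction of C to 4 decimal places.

Raoult's law: Kᵢ = Pᵢˢᵃᵗ/P = Pᵢˢᵃᵗ/80.7.
  K_A = 172.9/80.7 = 2.142503, K_B = 34.9/80.7 = 0.432466, K_C = 29.6/80.7 = 0.366791
Rachford–Rice: g(ψ) = Σ zᵢ(Kᵢ−1)/(1+ψ(Kᵢ−1)) = 0.
g(0) = ΣzᵢKᵢ − 1 = 0.4578 and g(1) = 1 − Σzᵢ/Kᵢ = -0.2986, so a root lies in (0, 1).
Newton–Raphson from ψ = 0.49:
  ψ = 0.4900: g = 0.10448, g' = -0.6292 → ψ = 0.6561
  ψ = 0.6561: g = -0.00276, g' = -0.6753 → ψ = 0.6520
Converged at ψ = 0.6520.
Compositions from xᵢ = zᵢ/(1+ψ(Kᵢ−1)), yᵢ = Kᵢxᵢ:
  A: x = 0.3496, y = 0.7490
  B: x = 0.1892, y = 0.0818
  C: x = 0.4612, y = 0.1692

x_C = 0.4612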